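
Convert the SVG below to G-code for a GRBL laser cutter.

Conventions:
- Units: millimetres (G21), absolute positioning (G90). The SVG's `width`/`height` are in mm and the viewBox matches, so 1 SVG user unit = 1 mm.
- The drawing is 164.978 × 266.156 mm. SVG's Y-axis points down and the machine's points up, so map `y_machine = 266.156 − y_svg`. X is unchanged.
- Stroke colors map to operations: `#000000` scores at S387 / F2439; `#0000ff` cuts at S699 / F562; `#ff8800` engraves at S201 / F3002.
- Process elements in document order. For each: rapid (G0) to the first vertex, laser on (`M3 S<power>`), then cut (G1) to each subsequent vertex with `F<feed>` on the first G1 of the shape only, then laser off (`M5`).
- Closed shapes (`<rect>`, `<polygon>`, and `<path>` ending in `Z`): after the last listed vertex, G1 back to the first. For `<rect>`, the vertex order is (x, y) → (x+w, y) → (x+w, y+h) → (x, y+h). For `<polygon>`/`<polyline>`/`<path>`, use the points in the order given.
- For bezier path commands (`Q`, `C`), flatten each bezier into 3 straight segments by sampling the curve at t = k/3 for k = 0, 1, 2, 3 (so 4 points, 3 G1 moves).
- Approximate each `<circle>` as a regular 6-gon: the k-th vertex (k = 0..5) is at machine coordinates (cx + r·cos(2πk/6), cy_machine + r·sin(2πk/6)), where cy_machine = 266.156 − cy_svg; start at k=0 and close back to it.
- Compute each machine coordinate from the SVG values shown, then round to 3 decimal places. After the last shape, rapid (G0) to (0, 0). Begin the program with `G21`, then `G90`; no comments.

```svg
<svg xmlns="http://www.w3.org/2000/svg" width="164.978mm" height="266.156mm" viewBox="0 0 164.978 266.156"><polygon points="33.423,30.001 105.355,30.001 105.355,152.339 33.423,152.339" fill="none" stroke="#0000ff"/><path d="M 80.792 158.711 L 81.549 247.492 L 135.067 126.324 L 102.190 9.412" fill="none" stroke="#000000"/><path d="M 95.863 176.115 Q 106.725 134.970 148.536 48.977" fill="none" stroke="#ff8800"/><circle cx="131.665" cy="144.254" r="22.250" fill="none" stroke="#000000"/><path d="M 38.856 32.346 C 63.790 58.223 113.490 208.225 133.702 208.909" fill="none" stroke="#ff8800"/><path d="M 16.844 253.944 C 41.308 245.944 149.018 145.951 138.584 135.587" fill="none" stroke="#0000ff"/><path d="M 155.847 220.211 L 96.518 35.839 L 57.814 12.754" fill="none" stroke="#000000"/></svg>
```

G21
G90
G0 X33.423 Y236.155
M3 S699
G1 X105.355 Y236.155 F562
G1 X105.355 Y113.817
G1 X33.423 Y113.817
G1 X33.423 Y236.155
M5
G0 X80.792 Y107.445
M3 S387
G1 X81.549 Y18.664 F2439
G1 X135.067 Y139.832
G1 X102.190 Y256.744
M5
G0 X95.863 Y90.041
M3 S201
G1 X106.543 Y122.454 F3002
G1 X124.101 Y164.833
G1 X148.536 Y217.179
M5
G0 X153.915 Y121.902
M3 S387
G1 X142.790 Y141.171 F2439
G1 X120.540 Y141.171
G1 X109.415 Y121.902
G1 X120.540 Y102.633
G1 X142.790 Y102.633
G1 X153.915 Y121.902
M5
G0 X38.856 Y233.810
M3 S201
G1 X70.036 Y176.686 F3002
G1 X105.670 Y97.576
G1 X133.702 Y57.247
M5
G0 X16.844 Y12.212
M3 S699
G1 X61.598 Y44.150 F562
G1 X117.096 Y97.055
G1 X138.584 Y130.569
M5
G0 X155.847 Y45.945
M3 S387
G1 X96.518 Y230.317 F2439
G1 X57.814 Y253.402
M5
G0 X0.000 Y0.000

Since the viewBox matches the mm dimensions, user units are millimetres directly. The only transform is the Y-flip y_m = 266.156 − y_svg.

Shape 1 is a rectangle drawn with `<polygon>`. Its stroke #0000ff means cut at S699, F562. After flipping Y the toolpath is (33.423,236.155) → (105.355,236.155) → (105.355,113.817) → (33.423,113.817) → (33.423,236.155), returning to the start.

Shape 2 is a open polyline drawn with `<path>`. Its stroke #000000 means score at S387, F2439. After flipping Y the toolpath is (80.792,107.445) → (81.549,18.664) → (135.067,139.832) → (102.190,256.744).

Shape 3 is a quadratic bezier drawn with `<path>`. Its stroke #ff8800 means engrave at S201, F3002. After flipping Y the toolpath is (95.863,90.041) → (106.543,122.454) → (124.101,164.833) → (148.536,217.179).

Shape 4 is a circle drawn with `<circle>`. Its stroke #000000 means score at S387, F2439. After flipping Y the toolpath is (153.915,121.902) → (142.790,141.171) → (120.540,141.171) → (109.415,121.902) → (120.540,102.633) → (142.790,102.633) → (153.915,121.902), returning to the start.

Shape 5 is a cubic bezier drawn with `<path>`. Its stroke #ff8800 means engrave at S201, F3002. After flipping Y the toolpath is (38.856,233.810) → (70.036,176.686) → (105.670,97.576) → (133.702,57.247).

Shape 6 is a cubic bezier drawn with `<path>`. Its stroke #0000ff means cut at S699, F562. After flipping Y the toolpath is (16.844,12.212) → (61.598,44.150) → (117.096,97.055) → (138.584,130.569).

Shape 7 is a open polyline drawn with `<path>`. Its stroke #000000 means score at S387, F2439. After flipping Y the toolpath is (155.847,45.945) → (96.518,230.317) → (57.814,253.402).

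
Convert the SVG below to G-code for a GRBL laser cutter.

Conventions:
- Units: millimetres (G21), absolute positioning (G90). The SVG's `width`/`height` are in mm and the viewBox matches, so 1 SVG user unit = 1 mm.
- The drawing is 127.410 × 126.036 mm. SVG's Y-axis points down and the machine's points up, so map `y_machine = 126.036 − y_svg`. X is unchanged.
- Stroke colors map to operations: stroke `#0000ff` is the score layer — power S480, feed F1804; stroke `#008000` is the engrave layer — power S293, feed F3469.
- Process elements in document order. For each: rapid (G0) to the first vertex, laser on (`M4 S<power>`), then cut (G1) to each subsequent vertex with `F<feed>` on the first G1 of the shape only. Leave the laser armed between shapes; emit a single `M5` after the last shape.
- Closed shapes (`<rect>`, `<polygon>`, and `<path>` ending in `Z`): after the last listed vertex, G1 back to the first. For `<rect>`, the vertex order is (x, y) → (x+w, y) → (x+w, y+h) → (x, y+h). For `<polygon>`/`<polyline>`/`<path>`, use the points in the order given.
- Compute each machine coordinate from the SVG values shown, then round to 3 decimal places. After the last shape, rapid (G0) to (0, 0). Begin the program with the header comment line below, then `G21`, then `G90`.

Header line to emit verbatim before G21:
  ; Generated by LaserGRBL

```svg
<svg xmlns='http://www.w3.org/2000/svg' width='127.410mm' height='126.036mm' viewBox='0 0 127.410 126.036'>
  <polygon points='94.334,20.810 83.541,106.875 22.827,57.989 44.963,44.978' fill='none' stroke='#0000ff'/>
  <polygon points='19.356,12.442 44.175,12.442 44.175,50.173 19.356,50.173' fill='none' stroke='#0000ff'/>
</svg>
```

; Generated by LaserGRBL
G21
G90
G0 X94.334 Y105.226
M4 S480
G1 X83.541 Y19.161 F1804
G1 X22.827 Y68.047
G1 X44.963 Y81.058
G1 X94.334 Y105.226
G0 X19.356 Y113.594
M4 S480
G1 X44.175 Y113.594 F1804
G1 X44.175 Y75.863
G1 X19.356 Y75.863
G1 X19.356 Y113.594
M5
G0 X0.000 Y0.000

1 u = 1 mm; y_m = 126.036 − y.

[1] `<polygon>` closed polygon, #0000ff→score S480 F1804: (94.334,105.226) → (83.541,19.161) → (22.827,68.047) → (44.963,81.058) → (94.334,105.226) (closed)

[2] `<polygon>` rectangle, #0000ff→score S480 F1804: (19.356,113.594) → (44.175,113.594) → (44.175,75.863) → (19.356,75.863) → (19.356,113.594) (closed)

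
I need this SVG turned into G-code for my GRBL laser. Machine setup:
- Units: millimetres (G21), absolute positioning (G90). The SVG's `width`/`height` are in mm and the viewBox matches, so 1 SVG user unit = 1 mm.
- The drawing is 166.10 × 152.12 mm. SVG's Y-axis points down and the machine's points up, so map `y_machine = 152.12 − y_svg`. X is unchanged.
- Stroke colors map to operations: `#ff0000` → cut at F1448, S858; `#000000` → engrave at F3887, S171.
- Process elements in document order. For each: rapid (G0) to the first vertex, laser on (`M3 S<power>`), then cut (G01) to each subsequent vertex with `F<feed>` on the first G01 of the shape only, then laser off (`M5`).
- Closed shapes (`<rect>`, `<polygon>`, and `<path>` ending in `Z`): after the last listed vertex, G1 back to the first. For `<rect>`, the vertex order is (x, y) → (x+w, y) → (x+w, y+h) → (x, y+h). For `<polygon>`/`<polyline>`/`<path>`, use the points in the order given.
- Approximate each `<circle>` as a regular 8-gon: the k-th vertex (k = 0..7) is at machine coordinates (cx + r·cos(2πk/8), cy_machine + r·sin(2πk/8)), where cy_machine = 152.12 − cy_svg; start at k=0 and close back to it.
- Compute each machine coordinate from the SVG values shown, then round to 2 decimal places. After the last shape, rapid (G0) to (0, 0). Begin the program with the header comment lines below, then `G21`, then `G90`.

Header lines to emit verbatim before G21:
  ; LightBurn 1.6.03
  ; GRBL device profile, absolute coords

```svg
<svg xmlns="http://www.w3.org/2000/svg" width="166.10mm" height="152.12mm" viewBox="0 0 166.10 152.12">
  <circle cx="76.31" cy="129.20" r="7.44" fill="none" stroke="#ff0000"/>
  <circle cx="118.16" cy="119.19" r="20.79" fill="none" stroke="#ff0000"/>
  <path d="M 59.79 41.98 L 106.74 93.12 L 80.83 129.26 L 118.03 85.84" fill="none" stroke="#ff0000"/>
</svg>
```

1 u = 1 mm; y_m = 152.12 − y.

[1] `<circle>` circle, #ff0000→cut S858 F1448: (83.75,22.92) → (81.57,28.18) → (76.31,30.36) → (71.05,28.18) → (68.87,22.92) → (71.05,17.66) → (76.31,15.48) → (81.57,17.66) → (83.75,22.92) (closed)

[2] `<circle>` circle, #ff0000→cut S858 F1448: (138.95,32.93) → (132.86,47.63) → (118.16,53.72) → (103.46,47.63) → (97.37,32.93) → (103.46,18.23) → (118.16,12.14) → (132.86,18.23) → (138.95,32.93) (closed)

[3] `<path>` open polyline, #ff0000→cut S858 F1448: (59.79,110.14) → (106.74,59.00) → (80.83,22.86) → (118.03,66.28)

; LightBurn 1.6.03
; GRBL device profile, absolute coords
G21
G90
G0 X83.75 Y22.92
M3 S858
G01 X81.57 Y28.18 F1448
G01 X76.31 Y30.36
G01 X71.05 Y28.18
G01 X68.87 Y22.92
G01 X71.05 Y17.66
G01 X76.31 Y15.48
G01 X81.57 Y17.66
G01 X83.75 Y22.92
M5
G0 X138.95 Y32.93
M3 S858
G01 X132.86 Y47.63 F1448
G01 X118.16 Y53.72
G01 X103.46 Y47.63
G01 X97.37 Y32.93
G01 X103.46 Y18.23
G01 X118.16 Y12.14
G01 X132.86 Y18.23
G01 X138.95 Y32.93
M5
G0 X59.79 Y110.14
M3 S858
G01 X106.74 Y59.00 F1448
G01 X80.83 Y22.86
G01 X118.03 Y66.28
M5
G0 X0.00 Y0.00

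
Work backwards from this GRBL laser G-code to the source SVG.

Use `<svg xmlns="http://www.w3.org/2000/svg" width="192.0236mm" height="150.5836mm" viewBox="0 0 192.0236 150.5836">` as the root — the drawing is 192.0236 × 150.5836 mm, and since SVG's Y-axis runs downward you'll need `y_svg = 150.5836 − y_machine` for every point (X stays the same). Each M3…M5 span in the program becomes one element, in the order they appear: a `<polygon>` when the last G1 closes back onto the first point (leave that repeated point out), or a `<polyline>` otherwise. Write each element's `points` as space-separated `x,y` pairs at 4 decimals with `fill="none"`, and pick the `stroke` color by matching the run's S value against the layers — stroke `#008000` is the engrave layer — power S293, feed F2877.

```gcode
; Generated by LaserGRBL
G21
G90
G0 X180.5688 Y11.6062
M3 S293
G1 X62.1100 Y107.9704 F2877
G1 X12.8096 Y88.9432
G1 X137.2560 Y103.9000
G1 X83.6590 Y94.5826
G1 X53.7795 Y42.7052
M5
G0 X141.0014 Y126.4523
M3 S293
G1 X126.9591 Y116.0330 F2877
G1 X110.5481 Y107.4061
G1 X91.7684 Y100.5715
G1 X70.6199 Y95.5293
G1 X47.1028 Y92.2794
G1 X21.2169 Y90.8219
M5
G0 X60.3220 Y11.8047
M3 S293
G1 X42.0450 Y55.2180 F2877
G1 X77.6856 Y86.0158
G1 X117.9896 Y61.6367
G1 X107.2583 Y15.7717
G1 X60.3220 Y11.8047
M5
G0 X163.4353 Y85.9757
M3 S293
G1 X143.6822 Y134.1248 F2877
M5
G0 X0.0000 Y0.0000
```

Machine Y-up, SVG Y-down with viewBox height 150.5836, so y_svg = 150.5836 − y_machine; X carries over. Every run uses S293, so all elements get stroke `#008000` (engrave).

Run 1: The run is open, so emit a `<polyline>` with points (Y-flipped): 180.5688,138.9774 62.1100,42.6132 12.8096,61.6404 137.2560,46.6836 83.6590,56.0010 53.7795,107.8784.

Run 2: The run is open, so emit a `<polyline>` with points (Y-flipped): 141.0014,24.1313 126.9591,34.5506 110.5481,43.1775 91.7684,50.0121 70.6199,55.0543 47.1028,58.3042 21.2169,59.7617.

Run 3: The run returns to its start, so emit a `<polygon>` with points (Y-flipped): 60.3220,138.7789 42.0450,95.3656 77.6856,64.5678 117.9896,88.9469 107.2583,134.8119.

Run 4: The run is open, so emit a `<polyline>` with points (Y-flipped): 163.4353,64.6079 143.6822,16.4588.

<svg xmlns="http://www.w3.org/2000/svg" width="192.0236mm" height="150.5836mm" viewBox="0 0 192.0236 150.5836">
  <polyline points="180.5688,138.9774 62.1100,42.6132 12.8096,61.6404 137.2560,46.6836 83.6590,56.0010 53.7795,107.8784" fill="none" stroke="#008000"/>
  <polyline points="141.0014,24.1313 126.9591,34.5506 110.5481,43.1775 91.7684,50.0121 70.6199,55.0543 47.1028,58.3042 21.2169,59.7617" fill="none" stroke="#008000"/>
  <polygon points="60.3220,138.7789 42.0450,95.3656 77.6856,64.5678 117.9896,88.9469 107.2583,134.8119" fill="none" stroke="#008000"/>
  <polyline points="163.4353,64.6079 143.6822,16.4588" fill="none" stroke="#008000"/>
</svg>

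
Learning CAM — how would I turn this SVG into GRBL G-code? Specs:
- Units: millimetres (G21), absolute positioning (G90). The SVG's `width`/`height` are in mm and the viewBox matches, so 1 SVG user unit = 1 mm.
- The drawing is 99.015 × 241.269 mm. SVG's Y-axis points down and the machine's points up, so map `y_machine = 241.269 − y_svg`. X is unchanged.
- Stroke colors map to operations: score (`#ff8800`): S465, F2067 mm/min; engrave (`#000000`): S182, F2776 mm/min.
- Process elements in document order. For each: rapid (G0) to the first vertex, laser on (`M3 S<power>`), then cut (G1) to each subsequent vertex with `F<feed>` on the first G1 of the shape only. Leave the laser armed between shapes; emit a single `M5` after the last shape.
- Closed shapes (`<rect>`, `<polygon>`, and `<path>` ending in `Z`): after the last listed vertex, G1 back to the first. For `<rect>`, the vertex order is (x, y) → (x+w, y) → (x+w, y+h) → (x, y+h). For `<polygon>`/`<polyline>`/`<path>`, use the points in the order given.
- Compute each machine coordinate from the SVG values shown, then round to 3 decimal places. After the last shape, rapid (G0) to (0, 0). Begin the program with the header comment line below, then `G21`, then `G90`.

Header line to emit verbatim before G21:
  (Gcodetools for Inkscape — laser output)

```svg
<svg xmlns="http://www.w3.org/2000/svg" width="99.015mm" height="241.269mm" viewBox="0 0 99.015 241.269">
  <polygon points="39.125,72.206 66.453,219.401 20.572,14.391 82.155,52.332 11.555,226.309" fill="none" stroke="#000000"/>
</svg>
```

Since the viewBox matches the mm dimensions, user units are millimetres directly. The only transform is the Y-flip y_m = 241.269 − y_svg.

Shape 1 is a closed polygon drawn with `<polygon>`. Its stroke #000000 means engrave at S182, F2776. After flipping Y the toolpath is (39.125,169.063) → (66.453,21.868) → (20.572,226.878) → (82.155,188.937) → (11.555,14.960) → (39.125,169.063), returning to the start.

(Gcodetools for Inkscape — laser output)
G21
G90
G0 X39.125 Y169.063
M3 S182
G1 X66.453 Y21.868 F2776
G1 X20.572 Y226.878
G1 X82.155 Y188.937
G1 X11.555 Y14.960
G1 X39.125 Y169.063
M5
G0 X0.000 Y0.000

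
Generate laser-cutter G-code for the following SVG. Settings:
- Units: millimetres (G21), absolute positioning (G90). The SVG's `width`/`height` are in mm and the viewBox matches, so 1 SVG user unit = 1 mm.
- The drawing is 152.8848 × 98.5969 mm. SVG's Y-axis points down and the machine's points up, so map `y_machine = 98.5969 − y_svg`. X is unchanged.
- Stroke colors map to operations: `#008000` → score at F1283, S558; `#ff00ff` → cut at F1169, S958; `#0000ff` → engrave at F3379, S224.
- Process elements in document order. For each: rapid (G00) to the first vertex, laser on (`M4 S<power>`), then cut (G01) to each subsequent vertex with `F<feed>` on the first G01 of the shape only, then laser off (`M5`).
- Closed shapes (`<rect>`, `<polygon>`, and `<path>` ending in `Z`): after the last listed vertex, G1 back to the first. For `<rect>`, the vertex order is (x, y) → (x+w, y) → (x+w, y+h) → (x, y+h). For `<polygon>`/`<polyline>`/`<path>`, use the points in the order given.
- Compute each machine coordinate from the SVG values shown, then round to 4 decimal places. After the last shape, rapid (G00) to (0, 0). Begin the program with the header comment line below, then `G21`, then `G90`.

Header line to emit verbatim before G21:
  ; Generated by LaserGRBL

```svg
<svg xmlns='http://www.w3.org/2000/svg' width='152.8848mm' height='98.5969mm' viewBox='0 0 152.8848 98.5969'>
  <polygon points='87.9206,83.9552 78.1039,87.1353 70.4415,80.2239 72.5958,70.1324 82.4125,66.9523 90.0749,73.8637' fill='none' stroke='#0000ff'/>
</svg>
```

; Generated by LaserGRBL
G21
G90
G00 X87.9206 Y14.6417
M4 S224
G01 X78.1039 Y11.4616 F3379
G01 X70.4415 Y18.3730
G01 X72.5958 Y28.4645
G01 X82.4125 Y31.6446
G01 X90.0749 Y24.7332
G01 X87.9206 Y14.6417
M5
G00 X0.0000 Y0.0000

1 u = 1 mm; y_m = 98.5969 − y.

[1] `<polygon>` regular polygon, #0000ff→engrave S224 F3379: (87.9206,14.6417) → (78.1039,11.4616) → (70.4415,18.3730) → (72.5958,28.4645) → (82.4125,31.6446) → (90.0749,24.7332) → (87.9206,14.6417) (closed)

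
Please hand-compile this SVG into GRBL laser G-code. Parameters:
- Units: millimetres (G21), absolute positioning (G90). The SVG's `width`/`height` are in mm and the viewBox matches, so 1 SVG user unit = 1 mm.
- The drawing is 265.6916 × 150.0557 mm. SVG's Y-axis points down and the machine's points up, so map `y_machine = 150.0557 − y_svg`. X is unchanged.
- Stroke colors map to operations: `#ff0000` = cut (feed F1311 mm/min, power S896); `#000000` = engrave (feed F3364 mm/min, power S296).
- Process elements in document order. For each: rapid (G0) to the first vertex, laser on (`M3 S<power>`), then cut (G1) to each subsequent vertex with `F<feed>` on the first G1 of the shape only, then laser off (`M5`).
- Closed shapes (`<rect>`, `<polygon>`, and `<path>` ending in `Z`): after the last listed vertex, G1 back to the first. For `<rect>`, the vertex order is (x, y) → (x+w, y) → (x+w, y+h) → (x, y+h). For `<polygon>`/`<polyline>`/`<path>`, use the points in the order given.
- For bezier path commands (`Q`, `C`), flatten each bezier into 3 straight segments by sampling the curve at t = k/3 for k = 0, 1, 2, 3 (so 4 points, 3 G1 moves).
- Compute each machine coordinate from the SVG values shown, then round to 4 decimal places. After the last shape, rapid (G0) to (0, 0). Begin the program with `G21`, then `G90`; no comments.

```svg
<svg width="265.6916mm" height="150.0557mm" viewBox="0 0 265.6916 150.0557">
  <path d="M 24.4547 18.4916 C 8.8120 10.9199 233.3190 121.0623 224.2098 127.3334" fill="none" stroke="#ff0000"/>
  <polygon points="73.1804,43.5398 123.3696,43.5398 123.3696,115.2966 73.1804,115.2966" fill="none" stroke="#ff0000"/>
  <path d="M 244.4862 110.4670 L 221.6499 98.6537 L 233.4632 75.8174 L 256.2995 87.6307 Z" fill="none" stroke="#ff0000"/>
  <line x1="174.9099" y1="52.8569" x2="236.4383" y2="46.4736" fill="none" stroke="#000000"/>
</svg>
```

1 u = 1 mm; y_m = 150.0557 − y.

[1] `<path>` cubic bezier, #ff0000→cut S896 F1311: (24.4547,131.5641) → (71.3150,108.1046) → (172.9938,55.4103) → (224.2098,22.7223)

[2] `<polygon>` rectangle, #ff0000→cut S896 F1311: (73.1804,106.5159) → (123.3696,106.5159) → (123.3696,34.7591) → (73.1804,34.7591) → (73.1804,106.5159) (closed)

[3] `<path>` regular polygon, #ff0000→cut S896 F1311: (244.4862,39.5887) → (221.6499,51.4020) → (233.4632,74.2383) → (256.2995,62.4250) → (244.4862,39.5887) (closed)

[4] `<line>` line segment, #000000→engrave S296 F3364: (174.9099,97.1988) → (236.4383,103.5821)

G21
G90
G0 X24.4547 Y131.5641
M3 S896
G1 X71.3150 Y108.1046 F1311
G1 X172.9938 Y55.4103
G1 X224.2098 Y22.7223
M5
G0 X73.1804 Y106.5159
M3 S896
G1 X123.3696 Y106.5159 F1311
G1 X123.3696 Y34.7591
G1 X73.1804 Y34.7591
G1 X73.1804 Y106.5159
M5
G0 X244.4862 Y39.5887
M3 S896
G1 X221.6499 Y51.4020 F1311
G1 X233.4632 Y74.2383
G1 X256.2995 Y62.4250
G1 X244.4862 Y39.5887
M5
G0 X174.9099 Y97.1988
M3 S296
G1 X236.4383 Y103.5821 F3364
M5
G0 X0.0000 Y0.0000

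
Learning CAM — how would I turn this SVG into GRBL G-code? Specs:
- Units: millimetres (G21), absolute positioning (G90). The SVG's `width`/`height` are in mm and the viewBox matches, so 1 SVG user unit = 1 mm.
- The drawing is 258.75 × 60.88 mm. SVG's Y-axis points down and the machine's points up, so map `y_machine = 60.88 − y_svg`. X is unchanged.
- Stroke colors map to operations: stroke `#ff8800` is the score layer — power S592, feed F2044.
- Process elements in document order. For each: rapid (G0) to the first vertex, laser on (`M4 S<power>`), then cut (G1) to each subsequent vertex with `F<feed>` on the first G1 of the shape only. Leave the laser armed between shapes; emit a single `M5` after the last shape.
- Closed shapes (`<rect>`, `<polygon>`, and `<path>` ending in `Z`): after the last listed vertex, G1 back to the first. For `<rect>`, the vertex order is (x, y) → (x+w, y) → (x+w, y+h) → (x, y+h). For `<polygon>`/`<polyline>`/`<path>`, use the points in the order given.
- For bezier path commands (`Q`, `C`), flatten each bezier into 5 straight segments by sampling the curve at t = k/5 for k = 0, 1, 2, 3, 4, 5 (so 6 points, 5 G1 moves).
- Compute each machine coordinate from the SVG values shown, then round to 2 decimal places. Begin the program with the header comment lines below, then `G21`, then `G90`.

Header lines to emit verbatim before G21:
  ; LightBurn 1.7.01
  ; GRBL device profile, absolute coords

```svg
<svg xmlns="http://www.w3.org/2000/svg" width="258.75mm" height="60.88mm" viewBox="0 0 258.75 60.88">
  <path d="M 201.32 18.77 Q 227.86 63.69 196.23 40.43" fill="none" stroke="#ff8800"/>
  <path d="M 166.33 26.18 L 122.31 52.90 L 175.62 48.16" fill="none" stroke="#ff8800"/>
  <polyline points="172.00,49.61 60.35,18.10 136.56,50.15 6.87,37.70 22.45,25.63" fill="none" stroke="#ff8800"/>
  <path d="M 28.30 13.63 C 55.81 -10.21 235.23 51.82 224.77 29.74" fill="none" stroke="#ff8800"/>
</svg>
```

; LightBurn 1.7.01
; GRBL device profile, absolute coords
G21
G90
G0 X201.32 Y42.11
M4 S592
G1 X209.61 Y26.87 F2044
G1 X213.24 Y17.08
G1 X212.23 Y12.75
G1 X206.56 Y13.87
G1 X196.23 Y20.45
G0 X166.33 Y34.70
M4 S592
G1 X122.31 Y7.98 F2044
G1 X175.62 Y12.72
G0 X172.00 Y11.27
M4 S592
G1 X60.35 Y42.78 F2044
G1 X136.56 Y10.73
G1 X6.87 Y23.18
G1 X22.45 Y35.25
G0 X28.30 Y47.25
M4 S592
G1 X60.30 Y52.61 F2044
G1 X112.35 Y45.52
G1 X168.05 Y34.14
G1 X210.99 Y26.63
G1 X224.77 Y31.14
M5

1 u = 1 mm; y_m = 60.88 − y.

[1] `<path>` quadratic bezier, #ff8800→score S592 F2044: (201.32,42.11) → (209.61,26.87) → (213.24,17.08) → (212.23,12.75) → (206.56,13.87) → (196.23,20.45)

[2] `<path>` open polyline, #ff8800→score S592 F2044: (166.33,34.70) → (122.31,7.98) → (175.62,12.72)

[3] `<polyline>` open polyline, #ff8800→score S592 F2044: (172.00,11.27) → (60.35,42.78) → (136.56,10.73) → (6.87,23.18) → (22.45,35.25)

[4] `<path>` cubic bezier, #ff8800→score S592 F2044: (28.30,47.25) → (60.30,52.61) → (112.35,45.52) → (168.05,34.14) → (210.99,26.63) → (224.77,31.14)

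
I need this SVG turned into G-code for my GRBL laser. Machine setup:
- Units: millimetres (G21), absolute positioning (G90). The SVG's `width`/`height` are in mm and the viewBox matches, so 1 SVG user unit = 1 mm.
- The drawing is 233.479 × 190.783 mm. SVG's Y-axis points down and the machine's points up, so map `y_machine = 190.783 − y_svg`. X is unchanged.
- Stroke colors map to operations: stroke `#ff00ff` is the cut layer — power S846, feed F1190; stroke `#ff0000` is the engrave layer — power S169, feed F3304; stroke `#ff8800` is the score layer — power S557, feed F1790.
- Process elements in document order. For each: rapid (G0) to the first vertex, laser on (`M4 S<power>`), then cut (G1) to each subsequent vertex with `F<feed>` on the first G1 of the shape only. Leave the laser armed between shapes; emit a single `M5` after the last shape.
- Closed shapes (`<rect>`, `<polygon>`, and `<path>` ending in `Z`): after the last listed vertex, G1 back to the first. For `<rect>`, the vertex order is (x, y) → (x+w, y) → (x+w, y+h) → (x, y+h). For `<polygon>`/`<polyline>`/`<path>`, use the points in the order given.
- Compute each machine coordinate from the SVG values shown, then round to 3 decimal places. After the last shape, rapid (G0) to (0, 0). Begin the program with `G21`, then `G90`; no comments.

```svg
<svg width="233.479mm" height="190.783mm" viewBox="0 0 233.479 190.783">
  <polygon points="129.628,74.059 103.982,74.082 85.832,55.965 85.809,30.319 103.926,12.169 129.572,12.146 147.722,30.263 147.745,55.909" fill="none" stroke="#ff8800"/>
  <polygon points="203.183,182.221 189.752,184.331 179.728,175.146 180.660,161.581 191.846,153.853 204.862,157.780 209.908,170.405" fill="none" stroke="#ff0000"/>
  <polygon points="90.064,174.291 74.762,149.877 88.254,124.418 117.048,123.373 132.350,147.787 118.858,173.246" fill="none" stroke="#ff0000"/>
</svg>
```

G21
G90
G0 X129.628 Y116.724
M4 S557
G1 X103.982 Y116.701 F1790
G1 X85.832 Y134.818
G1 X85.809 Y160.464
G1 X103.926 Y178.614
G1 X129.572 Y178.637
G1 X147.722 Y160.520
G1 X147.745 Y134.874
G1 X129.628 Y116.724
G0 X203.183 Y8.562
M4 S169
G1 X189.752 Y6.452 F3304
G1 X179.728 Y15.637
G1 X180.660 Y29.202
G1 X191.846 Y36.930
G1 X204.862 Y33.003
G1 X209.908 Y20.378
G1 X203.183 Y8.562
G0 X90.064 Y16.492
M4 S169
G1 X74.762 Y40.906 F3304
G1 X88.254 Y66.365
G1 X117.048 Y67.410
G1 X132.350 Y42.996
G1 X118.858 Y17.537
G1 X90.064 Y16.492
M5
G0 X0.000 Y0.000

viewBox `0 0 233.479 190.783` with mm width/height → 1 unit = 1 mm. Flip: y_m = 190.783 − y_svg.

**Shape 1** — `<polygon>` regular polygon, stroke `#ff8800` → score (S557, F1790). Machine vertices: (129.628,116.724) → (103.982,116.701) → (85.832,134.818) → (85.809,160.464) → (103.926,178.614) → (129.572,178.637) → (147.722,160.520) → (147.745,134.874) → (129.628,116.724). Closed: final G1 returns to the first vertex.

**Shape 2** — `<polygon>` regular polygon, stroke `#ff0000` → engrave (S169, F3304). Machine vertices: (203.183,8.562) → (189.752,6.452) → (179.728,15.637) → (180.660,29.202) → (191.846,36.930) → (204.862,33.003) → (209.908,20.378) → (203.183,8.562). Closed: final G1 returns to the first vertex.

**Shape 3** — `<polygon>` regular polygon, stroke `#ff0000` → engrave (S169, F3304). Machine vertices: (90.064,16.492) → (74.762,40.906) → (88.254,66.365) → (117.048,67.410) → (132.350,42.996) → (118.858,17.537) → (90.064,16.492). Closed: final G1 returns to the first vertex.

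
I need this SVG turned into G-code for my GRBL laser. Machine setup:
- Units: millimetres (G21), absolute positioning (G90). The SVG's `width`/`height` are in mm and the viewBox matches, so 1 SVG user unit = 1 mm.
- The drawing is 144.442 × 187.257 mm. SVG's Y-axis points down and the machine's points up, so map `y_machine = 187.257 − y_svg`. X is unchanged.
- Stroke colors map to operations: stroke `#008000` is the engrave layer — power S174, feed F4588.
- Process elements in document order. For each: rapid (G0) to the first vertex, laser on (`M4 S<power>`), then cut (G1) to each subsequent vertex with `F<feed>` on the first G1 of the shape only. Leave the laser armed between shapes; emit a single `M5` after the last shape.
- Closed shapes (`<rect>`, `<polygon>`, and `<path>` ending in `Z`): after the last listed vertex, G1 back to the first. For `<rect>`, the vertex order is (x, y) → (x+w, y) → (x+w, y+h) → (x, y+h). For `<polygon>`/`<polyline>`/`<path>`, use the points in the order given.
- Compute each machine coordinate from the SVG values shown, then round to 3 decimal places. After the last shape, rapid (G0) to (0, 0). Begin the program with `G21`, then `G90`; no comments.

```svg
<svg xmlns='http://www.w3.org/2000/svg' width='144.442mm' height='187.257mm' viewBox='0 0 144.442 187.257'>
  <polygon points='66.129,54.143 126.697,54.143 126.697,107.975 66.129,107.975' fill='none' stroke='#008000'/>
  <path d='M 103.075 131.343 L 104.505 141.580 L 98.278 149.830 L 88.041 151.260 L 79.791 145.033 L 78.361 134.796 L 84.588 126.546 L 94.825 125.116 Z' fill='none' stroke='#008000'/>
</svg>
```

viewBox `0 0 144.442 187.257` with mm width/height → 1 unit = 1 mm. Flip: y_m = 187.257 − y_svg.

**Shape 1** — `<polygon>` rectangle, stroke `#008000` → engrave (S174, F4588). Machine vertices: (66.129,133.114) → (126.697,133.114) → (126.697,79.282) → (66.129,79.282) → (66.129,133.114). Closed: final G1 returns to the first vertex.

**Shape 2** — `<path>` regular polygon, stroke `#008000` → engrave (S174, F4588). Machine vertices: (103.075,55.914) → (104.505,45.677) → (98.278,37.427) → (88.041,35.997) → (79.791,42.224) → (78.361,52.461) → (84.588,60.711) → (94.825,62.141) → (103.075,55.914). Closed: final G1 returns to the first vertex.

G21
G90
G0 X66.129 Y133.114
M4 S174
G1 X126.697 Y133.114 F4588
G1 X126.697 Y79.282
G1 X66.129 Y79.282
G1 X66.129 Y133.114
G0 X103.075 Y55.914
M4 S174
G1 X104.505 Y45.677 F4588
G1 X98.278 Y37.427
G1 X88.041 Y35.997
G1 X79.791 Y42.224
G1 X78.361 Y52.461
G1 X84.588 Y60.711
G1 X94.825 Y62.141
G1 X103.075 Y55.914
M5
G0 X0.000 Y0.000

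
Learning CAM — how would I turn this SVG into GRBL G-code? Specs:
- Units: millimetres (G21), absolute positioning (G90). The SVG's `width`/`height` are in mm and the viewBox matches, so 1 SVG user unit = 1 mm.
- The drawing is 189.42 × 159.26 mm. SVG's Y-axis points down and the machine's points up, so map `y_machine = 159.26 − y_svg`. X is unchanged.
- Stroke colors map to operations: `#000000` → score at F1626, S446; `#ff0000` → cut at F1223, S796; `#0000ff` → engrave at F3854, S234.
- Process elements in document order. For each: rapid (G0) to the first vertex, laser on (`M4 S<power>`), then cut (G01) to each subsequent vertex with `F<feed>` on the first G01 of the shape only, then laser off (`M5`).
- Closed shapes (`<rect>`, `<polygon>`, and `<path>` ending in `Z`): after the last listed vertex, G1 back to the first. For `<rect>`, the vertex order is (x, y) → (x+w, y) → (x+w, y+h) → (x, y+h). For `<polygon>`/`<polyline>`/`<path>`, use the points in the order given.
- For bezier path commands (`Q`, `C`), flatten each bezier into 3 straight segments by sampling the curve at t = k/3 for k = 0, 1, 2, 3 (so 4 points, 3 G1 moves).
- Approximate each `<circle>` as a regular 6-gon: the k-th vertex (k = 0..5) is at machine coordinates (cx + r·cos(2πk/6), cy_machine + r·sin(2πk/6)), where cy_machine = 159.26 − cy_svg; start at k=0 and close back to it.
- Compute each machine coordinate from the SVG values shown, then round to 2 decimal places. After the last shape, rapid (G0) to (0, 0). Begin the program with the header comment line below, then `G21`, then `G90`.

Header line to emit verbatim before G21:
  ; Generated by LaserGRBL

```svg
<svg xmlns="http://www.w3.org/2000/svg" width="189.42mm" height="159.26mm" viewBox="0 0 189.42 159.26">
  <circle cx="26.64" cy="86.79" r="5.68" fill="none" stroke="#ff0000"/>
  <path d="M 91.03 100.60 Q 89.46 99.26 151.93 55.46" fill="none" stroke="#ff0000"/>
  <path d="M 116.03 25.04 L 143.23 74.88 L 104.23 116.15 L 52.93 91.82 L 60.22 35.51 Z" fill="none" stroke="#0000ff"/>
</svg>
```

; Generated by LaserGRBL
G21
G90
G0 X32.32 Y72.47
M4 S796
G01 X29.48 Y77.39 F1223
G01 X23.80 Y77.39
G01 X20.96 Y72.47
G01 X23.80 Y67.55
G01 X29.48 Y67.55
G01 X32.32 Y72.47
M5
G0 X91.03 Y58.66
M4 S796
G01 X97.10 Y64.27 F1223
G01 X117.40 Y79.32
G01 X151.93 Y103.80
M5
G0 X116.03 Y134.22
M4 S234
G01 X143.23 Y84.38 F3854
G01 X104.23 Y43.11
G01 X52.93 Y67.44
G01 X60.22 Y123.75
G01 X116.03 Y134.22
M5
G0 X0.00 Y0.00

viewBox `0 0 189.42 159.26` with mm width/height → 1 unit = 1 mm. Flip: y_m = 159.26 − y_svg.

**Shape 1** — `<circle>` circle, stroke `#ff0000` → cut (S796, F1223). Machine vertices: (32.32,72.47) → (29.48,77.39) → (23.80,77.39) → (20.96,72.47) → (23.80,67.55) → (29.48,67.55) → (32.32,72.47). Closed: final G1 returns to the first vertex.

**Shape 2** — `<path>` quadratic bezier, stroke `#ff0000` → cut (S796, F1223). Control points (SVG): P0=(91.03,100.60), P1=(89.46,99.26), P2=(151.93,55.46); sampled at t=k/3. Machine vertices: (91.03,58.66) → (97.10,64.27) → (117.40,79.32) → (151.93,103.80). Open path.

**Shape 3** — `<path>` regular polygon, stroke `#0000ff` → engrave (S234, F3854). Machine vertices: (116.03,134.22) → (143.23,84.38) → (104.23,43.11) → (52.93,67.44) → (60.22,123.75) → (116.03,134.22). Closed: final G1 returns to the first vertex.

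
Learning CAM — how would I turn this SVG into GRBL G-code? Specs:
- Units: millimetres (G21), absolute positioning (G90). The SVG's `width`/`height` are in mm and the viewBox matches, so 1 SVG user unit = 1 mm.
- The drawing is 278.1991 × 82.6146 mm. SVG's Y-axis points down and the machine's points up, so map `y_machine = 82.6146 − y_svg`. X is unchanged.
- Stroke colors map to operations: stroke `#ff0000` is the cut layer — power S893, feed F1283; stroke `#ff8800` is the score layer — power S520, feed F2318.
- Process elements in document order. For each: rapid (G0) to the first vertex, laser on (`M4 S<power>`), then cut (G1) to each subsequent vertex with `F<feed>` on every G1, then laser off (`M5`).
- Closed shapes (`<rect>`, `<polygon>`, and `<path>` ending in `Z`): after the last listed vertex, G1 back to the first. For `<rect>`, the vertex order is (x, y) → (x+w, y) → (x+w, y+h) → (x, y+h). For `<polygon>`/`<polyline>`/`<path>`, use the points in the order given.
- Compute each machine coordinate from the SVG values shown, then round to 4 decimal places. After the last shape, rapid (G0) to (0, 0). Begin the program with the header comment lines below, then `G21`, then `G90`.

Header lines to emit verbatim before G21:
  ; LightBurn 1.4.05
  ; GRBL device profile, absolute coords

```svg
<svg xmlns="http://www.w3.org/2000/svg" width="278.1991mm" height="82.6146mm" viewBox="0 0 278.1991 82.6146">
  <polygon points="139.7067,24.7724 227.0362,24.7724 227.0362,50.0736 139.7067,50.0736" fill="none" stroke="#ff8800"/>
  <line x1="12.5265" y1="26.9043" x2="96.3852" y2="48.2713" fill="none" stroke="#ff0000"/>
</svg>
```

Since the viewBox matches the mm dimensions, user units are millimetres directly. The only transform is the Y-flip y_m = 82.6146 − y_svg.

Shape 1 is a rectangle drawn with `<polygon>`. Its stroke #ff8800 means score at S520, F2318. After flipping Y the toolpath is (139.7067,57.8422) → (227.0362,57.8422) → (227.0362,32.5410) → (139.7067,32.5410) → (139.7067,57.8422), returning to the start.

Shape 2 is a line segment drawn with `<line>`. Its stroke #ff0000 means cut at S893, F1283. After flipping Y the toolpath is (12.5265,55.7103) → (96.3852,34.3433).

; LightBurn 1.4.05
; GRBL device profile, absolute coords
G21
G90
G0 X139.7067 Y57.8422
M4 S520
G1 X227.0362 Y57.8422 F2318
G1 X227.0362 Y32.5410 F2318
G1 X139.7067 Y32.5410 F2318
G1 X139.7067 Y57.8422 F2318
M5
G0 X12.5265 Y55.7103
M4 S893
G1 X96.3852 Y34.3433 F1283
M5
G0 X0.0000 Y0.0000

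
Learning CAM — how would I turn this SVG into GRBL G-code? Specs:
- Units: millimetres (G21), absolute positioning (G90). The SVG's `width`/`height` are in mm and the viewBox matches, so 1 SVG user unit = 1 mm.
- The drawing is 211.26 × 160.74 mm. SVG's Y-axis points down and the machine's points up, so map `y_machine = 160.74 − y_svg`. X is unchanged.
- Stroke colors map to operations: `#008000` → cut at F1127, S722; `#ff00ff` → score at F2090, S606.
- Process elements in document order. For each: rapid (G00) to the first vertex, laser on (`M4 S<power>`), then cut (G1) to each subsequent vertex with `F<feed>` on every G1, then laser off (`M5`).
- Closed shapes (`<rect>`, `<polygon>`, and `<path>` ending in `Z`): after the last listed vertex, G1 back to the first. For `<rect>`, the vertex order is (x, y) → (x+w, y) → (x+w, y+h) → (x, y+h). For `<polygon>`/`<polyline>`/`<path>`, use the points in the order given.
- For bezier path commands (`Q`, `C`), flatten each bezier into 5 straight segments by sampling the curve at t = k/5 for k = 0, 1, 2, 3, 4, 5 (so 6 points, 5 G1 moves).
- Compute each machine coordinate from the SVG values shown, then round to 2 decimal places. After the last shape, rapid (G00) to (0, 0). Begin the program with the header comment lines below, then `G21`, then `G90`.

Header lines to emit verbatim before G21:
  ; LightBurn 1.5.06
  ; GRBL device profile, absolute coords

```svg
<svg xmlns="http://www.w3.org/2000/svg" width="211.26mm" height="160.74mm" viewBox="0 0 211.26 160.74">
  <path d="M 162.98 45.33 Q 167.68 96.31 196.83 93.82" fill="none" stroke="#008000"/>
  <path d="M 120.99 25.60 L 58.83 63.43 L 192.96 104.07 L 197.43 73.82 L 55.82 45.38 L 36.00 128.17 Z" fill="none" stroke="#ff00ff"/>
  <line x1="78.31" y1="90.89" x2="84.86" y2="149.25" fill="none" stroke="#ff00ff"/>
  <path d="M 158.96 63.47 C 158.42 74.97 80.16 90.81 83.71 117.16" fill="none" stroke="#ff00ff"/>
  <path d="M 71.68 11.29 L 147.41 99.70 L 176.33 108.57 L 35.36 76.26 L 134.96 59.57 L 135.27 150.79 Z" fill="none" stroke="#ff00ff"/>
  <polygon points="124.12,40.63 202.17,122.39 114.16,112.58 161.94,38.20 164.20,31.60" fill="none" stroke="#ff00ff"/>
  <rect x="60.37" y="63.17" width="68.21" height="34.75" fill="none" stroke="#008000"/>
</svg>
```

viewBox `0 0 211.26 160.74` with mm width/height → 1 unit = 1 mm. Flip: y_m = 160.74 − y_svg.

**Shape 1** — `<path>` quadratic bezier, stroke `#008000` → cut (S722, F1127). Control points (SVG): P0=(162.98,45.33), P1=(167.68,96.31), P2=(196.83,93.82); sampled at t=k/5. Machine vertices: (162.98,115.41) → (165.84,97.16) → (170.65,83.18) → (177.42,73.48) → (186.15,68.06) → (196.83,66.92). Open path.

**Shape 2** — `<path>` closed polygon, stroke `#ff00ff` → score (S606, F2090). Machine vertices: (120.99,135.14) → (58.83,97.31) → (192.96,56.67) → (197.43,86.92) → (55.82,115.36) → (36.00,32.57) → (120.99,135.14). Closed: final G1 returns to the first vertex.

**Shape 3** — `<line>` line segment, stroke `#ff00ff` → score (S606, F2090). Machine vertices: (78.31,69.85) → (84.86,11.49). Open path.

**Shape 4** — `<path>` cubic bezier, stroke `#ff00ff` → score (S606, F2090). Control points (SVG): P0=(158.96,63.47), P1=(158.42,74.97), P2=(80.16,90.81), P3=(83.71,117.16); sampled at t=k/5. Machine vertices: (158.96,97.27) → (150.59,89.80) → (131.22,80.99) → (108.51,70.55) → (90.12,58.18) → (83.71,43.58). Open path.

**Shape 5** — `<path>` closed polygon, stroke `#ff00ff` → score (S606, F2090). Machine vertices: (71.68,149.45) → (147.41,61.04) → (176.33,52.17) → (35.36,84.48) → (134.96,101.17) → (135.27,9.95) → (71.68,149.45). Closed: final G1 returns to the first vertex.

**Shape 6** — `<polygon>` closed polygon, stroke `#ff00ff` → score (S606, F2090). Machine vertices: (124.12,120.11) → (202.17,38.35) → (114.16,48.16) → (161.94,122.54) → (164.20,129.14) → (124.12,120.11). Closed: final G1 returns to the first vertex.

**Shape 7** — `<rect>` rectangle, stroke `#008000` → cut (S722, F1127). Machine vertices: (60.37,97.57) → (128.58,97.57) → (128.58,62.82) → (60.37,62.82) → (60.37,97.57). Closed: final G1 returns to the first vertex.

; LightBurn 1.5.06
; GRBL device profile, absolute coords
G21
G90
G00 X162.98 Y115.41
M4 S722
G1 X165.84 Y97.16 F1127
G1 X170.65 Y83.18 F1127
G1 X177.42 Y73.48 F1127
G1 X186.15 Y68.06 F1127
G1 X196.83 Y66.92 F1127
M5
G00 X120.99 Y135.14
M4 S606
G1 X58.83 Y97.31 F2090
G1 X192.96 Y56.67 F2090
G1 X197.43 Y86.92 F2090
G1 X55.82 Y115.36 F2090
G1 X36.00 Y32.57 F2090
G1 X120.99 Y135.14 F2090
M5
G00 X78.31 Y69.85
M4 S606
G1 X84.86 Y11.49 F2090
M5
G00 X158.96 Y97.27
M4 S606
G1 X150.59 Y89.80 F2090
G1 X131.22 Y80.99 F2090
G1 X108.51 Y70.55 F2090
G1 X90.12 Y58.18 F2090
G1 X83.71 Y43.58 F2090
M5
G00 X71.68 Y149.45
M4 S606
G1 X147.41 Y61.04 F2090
G1 X176.33 Y52.17 F2090
G1 X35.36 Y84.48 F2090
G1 X134.96 Y101.17 F2090
G1 X135.27 Y9.95 F2090
G1 X71.68 Y149.45 F2090
M5
G00 X124.12 Y120.11
M4 S606
G1 X202.17 Y38.35 F2090
G1 X114.16 Y48.16 F2090
G1 X161.94 Y122.54 F2090
G1 X164.20 Y129.14 F2090
G1 X124.12 Y120.11 F2090
M5
G00 X60.37 Y97.57
M4 S722
G1 X128.58 Y97.57 F1127
G1 X128.58 Y62.82 F1127
G1 X60.37 Y62.82 F1127
G1 X60.37 Y97.57 F1127
M5
G00 X0.00 Y0.00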